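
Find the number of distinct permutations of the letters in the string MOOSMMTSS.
9! / (2! × 3! × 3! × 1!) = 5040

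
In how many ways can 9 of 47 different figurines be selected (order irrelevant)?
C(47,9) = 47!/(9!×38!) = 1362649145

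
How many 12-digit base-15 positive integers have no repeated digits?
First digit: 14 choices (nonzero). Then descending: 14 × 14 × 13 × 12 × 11 × 10 × 9 × 8 × 7 × 6 × 5 × 4 = 203416012800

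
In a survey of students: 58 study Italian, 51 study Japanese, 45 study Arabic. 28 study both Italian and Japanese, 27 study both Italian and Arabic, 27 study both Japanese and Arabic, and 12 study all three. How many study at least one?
|A∪B∪C| = 58+51+45-28-27-27+12 = 84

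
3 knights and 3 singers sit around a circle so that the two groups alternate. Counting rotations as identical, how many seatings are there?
Fix one of the knights: (3-1)! ways for the remaining knights, × 3! ways for the singers = 2 × 6 = 12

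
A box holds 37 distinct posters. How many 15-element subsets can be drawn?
C(37,15) = 37!/(15!×22!) = 9364199760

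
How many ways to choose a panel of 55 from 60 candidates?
C(60,55) = 60!/(55!×5!) = 5461512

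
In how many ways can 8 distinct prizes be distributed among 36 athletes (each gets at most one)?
P(36,8) = 36!/(36-8)! = 1220096908800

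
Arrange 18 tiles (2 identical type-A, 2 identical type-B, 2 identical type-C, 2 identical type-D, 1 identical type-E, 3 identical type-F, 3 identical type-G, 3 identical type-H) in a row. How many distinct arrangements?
18! / (2! × 2! × 2! × 2! × 1! × 3! × 3! × 3!) = 1852538688000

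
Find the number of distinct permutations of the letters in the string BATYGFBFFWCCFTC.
15! / (1! × 1! × 4! × 1! × 1! × 2! × 3! × 2!) = 2270268000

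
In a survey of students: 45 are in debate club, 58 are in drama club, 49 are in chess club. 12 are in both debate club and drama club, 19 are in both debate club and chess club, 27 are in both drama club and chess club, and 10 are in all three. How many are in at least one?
|A∪B∪C| = 45+58+49-12-19-27+10 = 104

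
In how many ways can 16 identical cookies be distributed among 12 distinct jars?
C(16+12-1, 12-1) = C(27, 11) = 13037895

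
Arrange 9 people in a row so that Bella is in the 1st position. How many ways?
Fix one position: (9-1)! = 40320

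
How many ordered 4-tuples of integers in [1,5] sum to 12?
Coefficient of x^12 in (x + x² + ... + x^5)^4. By inclusion-exclusion on dice exceeding 5: Σ_j (-1)^j C(4,j)·C(12-1-5j, 3) = C(4,0)·C(11,3) - C(4,1)·C(6,3) = 1·165 - 4·20 = 85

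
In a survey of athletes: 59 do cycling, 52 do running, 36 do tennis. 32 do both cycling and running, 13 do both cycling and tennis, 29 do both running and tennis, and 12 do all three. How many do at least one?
|A∪B∪C| = 59+52+36-32-13-29+12 = 85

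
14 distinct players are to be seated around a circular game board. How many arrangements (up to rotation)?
Circular: fix one position, arrange the rest. (14-1)! = 6227020800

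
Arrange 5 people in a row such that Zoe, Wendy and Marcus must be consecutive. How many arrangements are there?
Treat the 3 as one block: (5-3+1)! × 3! = 6 × 6 = 36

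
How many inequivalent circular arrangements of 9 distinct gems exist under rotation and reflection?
(9-1)!/2 = 40320/2 = 20160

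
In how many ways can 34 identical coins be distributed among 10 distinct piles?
C(34+10-1, 10-1) = C(43, 9) = 563921995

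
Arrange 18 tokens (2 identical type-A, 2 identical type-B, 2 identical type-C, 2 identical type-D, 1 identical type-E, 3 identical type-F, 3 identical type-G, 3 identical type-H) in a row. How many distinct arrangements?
18! / (2! × 2! × 2! × 2! × 1! × 3! × 3! × 3!) = 1852538688000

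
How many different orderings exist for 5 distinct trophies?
5! = 120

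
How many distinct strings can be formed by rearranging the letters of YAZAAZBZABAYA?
13! / (2! × 3! × 6! × 2!) = 360360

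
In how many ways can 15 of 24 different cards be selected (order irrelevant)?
C(24,15) = 24!/(15!×9!) = 1307504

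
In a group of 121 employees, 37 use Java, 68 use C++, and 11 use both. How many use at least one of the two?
|A∪B| = |A| + |B| - |A∩B| = 37 + 68 - 11 = 94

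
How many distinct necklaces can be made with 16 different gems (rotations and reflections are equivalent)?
(16-1)!/2 = 1307674368000/2 = 653837184000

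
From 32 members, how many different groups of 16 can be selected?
C(32,16) = 32!/(16!×16!) = 601080390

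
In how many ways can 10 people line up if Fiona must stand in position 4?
Fix one position: (10-1)! = 362880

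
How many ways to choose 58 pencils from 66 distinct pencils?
C(66,58) = 66!/(58!×8!) = 5743572120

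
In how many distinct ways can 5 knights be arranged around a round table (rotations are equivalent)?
Circular: fix one position, arrange the rest. (5-1)! = 24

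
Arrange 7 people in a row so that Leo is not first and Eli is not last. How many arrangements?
By inclusion-exclusion: 7! - 2×(7-1)! + (7-2)! = 5040 - 1440 + 120 = 3720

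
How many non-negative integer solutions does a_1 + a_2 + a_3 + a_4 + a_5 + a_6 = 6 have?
C(6+6-1, 6-1) = C(11, 5) = 462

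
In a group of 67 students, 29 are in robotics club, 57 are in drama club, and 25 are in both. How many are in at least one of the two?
|A∪B| = |A| + |B| - |A∩B| = 29 + 57 - 25 = 61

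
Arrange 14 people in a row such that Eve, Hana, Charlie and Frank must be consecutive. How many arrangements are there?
Treat the 4 as one block: (14-4+1)! × 4! = 39916800 × 24 = 958003200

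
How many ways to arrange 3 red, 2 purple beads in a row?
5! / (3! × 2!) = 10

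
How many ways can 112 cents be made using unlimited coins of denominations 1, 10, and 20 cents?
Coefficient of x^112 in 1/(1-x^1) · 1/(1-x^10) · 1/(1-x^20). Case on j = number of 20-cent coins (j = 0..5); remainder r = 112 - 20j is made from {1,10} in ⌊r/10⌋+1 ways. r = 112, 92, 72, 52, 32, 12 → 12 + 10 + 8 + 6 + 4 + 2 = 42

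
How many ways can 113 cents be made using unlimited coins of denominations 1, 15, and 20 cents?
Coefficient of x^113 in 1/(1-x^1) · 1/(1-x^15) · 1/(1-x^20). Case on j = number of 20-cent coins (j = 0..5); remainder r = 113 - 20j is made from {1,15} in ⌊r/15⌋+1 ways. r = 113, 93, 73, 53, 33, 13 → 8 + 7 + 5 + 4 + 3 + 1 = 28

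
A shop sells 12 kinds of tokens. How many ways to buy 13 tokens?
C(13+12-1, 12-1) = C(24, 11) = 2496144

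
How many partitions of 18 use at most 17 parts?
By conjugation, equals partitions of 18 into parts ≤ 17. Let r_j(i) = number of partitions of i into parts ≤ j, for i = 0..18. r_1(i) = 1 for all i; r_j(i) = r_{j-1}(i) + r_j(i-j). Rows j = 2..17: ≤2: 1 1 2 2 3 3 4 4 5 5 6 6 7 7 8 8 9 9 10; ≤3: 1 1 2 3 4 5 7 8 10 12 14 16 19 21 24 27 30 33 37; ≤4: 1 1 2 3 5 6 9 11 15 18 23 27 34 39 47 54 64 72 84; ≤5: 1 1 2 3 5 7 10 13 18 23 30 37 47 57 70 84 101 119 141; ≤6: 1 1 2 3 5 7 11 14 20 26 35 44 58 71 90 110 136 163 199; ≤7: 1 1 2 3 5 7 11 15 21 28 38 49 65 82 105 131 164 201 248; ≤8: 1 1 2 3 5 7 11 15 22 29 40 52 70 89 116 146 186 230 288; ≤9: 1 1 2 3 5 7 11 15 22 30 41 54 73 94 123 157 201 252 318; ≤10: 1 1 2 3 5 7 11 15 22 30 42 55 75 97 128 164 212 267 340; ≤11: 1 1 2 3 5 7 11 15 22 30 42 56 76 99 131 169 219 278 355; ≤12: 1 1 2 3 5 7 11 15 22 30 42 56 77 100 133 172 224 285 366; ≤13: 1 1 2 3 5 7 11 15 22 30 42 56 77 101 134 174 227 290 373; ≤14: 1 1 2 3 5 7 11 15 22 30 42 56 77 101 135 175 229 293 378; ≤15: 1 1 2 3 5 7 11 15 22 30 42 56 77 101 135 176 230 295 381; ≤16: 1 1 2 3 5 7 11 15 22 30 42 56 77 101 135 176 231 296 383; ≤17: 1 1 2 3 5 7 11 15 22 30 42 56 77 101 135 176 231 297 384. r_17(18) = 384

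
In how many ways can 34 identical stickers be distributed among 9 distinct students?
C(34+9-1, 9-1) = C(42, 8) = 118030185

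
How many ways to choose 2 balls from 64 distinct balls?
C(64,2) = 64!/(2!×62!) = 2016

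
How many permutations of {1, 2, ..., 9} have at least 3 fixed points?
Exactly j fixed points: C(9,j)·!(9-j); sum over j ≥ 3 (derangement numbers via !m = (m-1)·(!(m-1) + !(m-2)): !0..!6 = 1, 0, 1, 2, 9, 44, 265). Σ_{j=3}^{9} C(9,j)·!(9-j) = C(9,3)·!6 + C(9,4)·!5 + C(9,5)·!4 + C(9,6)·!3 + C(9,7)·!2 + C(9,8)·!1 + C(9,9)·!0 = 84·265 + 126·44 + 126·9 + 84·2 + 36·1 + 9·0 + 1·1 = 29143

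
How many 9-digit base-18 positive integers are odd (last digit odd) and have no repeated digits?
Last∈{1,3,5,7,9,11,13,15,17}. Last=0: 0. Last nonzero: 9×16×P(16,7) = 8302694400. Total = 8302694400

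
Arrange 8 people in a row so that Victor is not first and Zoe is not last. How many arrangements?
By inclusion-exclusion: 8! - 2×(8-1)! + (8-2)! = 40320 - 10080 + 720 = 30960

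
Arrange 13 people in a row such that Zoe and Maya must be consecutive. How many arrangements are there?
Treat the 2 as one block: (13-2+1)! × 2! = 479001600 × 2 = 958003200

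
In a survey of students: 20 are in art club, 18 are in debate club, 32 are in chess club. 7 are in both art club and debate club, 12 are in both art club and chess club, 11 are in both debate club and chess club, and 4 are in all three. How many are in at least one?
|A∪B∪C| = 20+18+32-7-12-11+4 = 44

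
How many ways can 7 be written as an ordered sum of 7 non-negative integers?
C(7+7-1, 7-1) = C(13, 6) = 1716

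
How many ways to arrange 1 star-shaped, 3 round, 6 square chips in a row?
10! / (1! × 3! × 6!) = 840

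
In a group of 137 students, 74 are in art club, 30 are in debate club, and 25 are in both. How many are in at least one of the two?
|A∪B| = |A| + |B| - |A∩B| = 74 + 30 - 25 = 79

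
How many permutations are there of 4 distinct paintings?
4! = 24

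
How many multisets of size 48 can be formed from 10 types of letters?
C(48+10-1, 10-1) = C(57, 9) = 8996462475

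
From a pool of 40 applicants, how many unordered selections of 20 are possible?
C(40,20) = 40!/(20!×20!) = 137846528820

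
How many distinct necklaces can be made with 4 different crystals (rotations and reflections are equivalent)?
(4-1)!/2 = 6/2 = 3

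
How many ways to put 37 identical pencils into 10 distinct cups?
C(37+10-1, 10-1) = C(46, 9) = 1101716330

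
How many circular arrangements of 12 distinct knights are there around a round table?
Circular: fix one position, arrange the rest. (12-1)! = 39916800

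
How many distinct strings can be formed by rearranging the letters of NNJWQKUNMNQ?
11! / (1! × 2! × 4! × 1! × 1! × 1! × 1!) = 831600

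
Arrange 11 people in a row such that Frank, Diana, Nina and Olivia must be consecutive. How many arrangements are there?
Treat the 4 as one block: (11-4+1)! × 4! = 40320 × 24 = 967680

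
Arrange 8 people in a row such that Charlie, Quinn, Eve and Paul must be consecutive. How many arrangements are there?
Treat the 4 as one block: (8-4+1)! × 4! = 120 × 24 = 2880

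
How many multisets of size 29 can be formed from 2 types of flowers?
C(29+2-1, 2-1) = C(30, 1) = 30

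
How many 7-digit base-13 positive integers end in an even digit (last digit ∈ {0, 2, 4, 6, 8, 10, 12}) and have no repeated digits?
Last∈{0,2,4,6,8,10,12}. Last=0: 665280. Last nonzero: 6×11×P(11,5) = 3659040. Total = 4324320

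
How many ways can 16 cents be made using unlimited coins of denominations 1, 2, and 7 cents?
Coefficient of x^16 in 1/(1-x^1) · 1/(1-x^2) · 1/(1-x^7). Case on j = number of 7-cent coins (j = 0..2); remainder r = 16 - 7j is made from {1,2} in ⌊r/2⌋+1 ways. r = 16, 9, 2 → 9 + 5 + 2 = 16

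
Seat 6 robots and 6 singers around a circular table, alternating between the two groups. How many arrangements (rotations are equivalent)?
Fix one of the robots: (6-1)! ways for the remaining robots, × 6! ways for the singers = 120 × 720 = 86400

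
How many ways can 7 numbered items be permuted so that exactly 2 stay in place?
Choose the 2 fixed points C(7,2) = 21, derange the rest: !5 = Σ_{j=0}^{5} (-1)^j·5!/j! = 120 - 120 + 60 - 20 + 5 - 1 = 44. Product = 21 × 44 = 924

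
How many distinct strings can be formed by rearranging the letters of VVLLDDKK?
8! / (2! × 2! × 2! × 2!) = 2520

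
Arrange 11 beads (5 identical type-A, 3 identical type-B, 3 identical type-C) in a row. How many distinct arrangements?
11! / (5! × 3! × 3!) = 9240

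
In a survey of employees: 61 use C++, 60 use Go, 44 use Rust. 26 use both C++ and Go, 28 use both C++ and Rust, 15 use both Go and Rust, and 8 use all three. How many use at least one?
|A∪B∪C| = 61+60+44-26-28-15+8 = 104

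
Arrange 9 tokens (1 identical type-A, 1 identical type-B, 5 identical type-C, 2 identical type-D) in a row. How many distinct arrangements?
9! / (1! × 1! × 5! × 2!) = 1512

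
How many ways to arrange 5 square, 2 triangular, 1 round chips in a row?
8! / (5! × 2! × 1!) = 168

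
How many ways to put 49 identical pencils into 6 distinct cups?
C(49+6-1, 6-1) = C(54, 5) = 3162510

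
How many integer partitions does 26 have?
Pentagonal recurrence p(n) = p(n-1) + p(n-2) - p(n-5) - p(n-7) + p(n-12) + p(n-15) - ... gives p(0..25) = 1, 1, 2, 3, 5, 7, 11, 15, 22, 30, 42, 56, 77, 101, 135, 176, 231, 297, 385, 490, 627, 792, 1002, 1255, 1575, 1958. p(26) = p(25) + p(24) - p(21) - p(19) + p(14) + p(11) - p(4) - p(0) = 1958 + 1575 - 792 - 490 + 135 + 56 - 5 - 1 = 2436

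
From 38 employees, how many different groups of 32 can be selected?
C(38,32) = 38!/(32!×6!) = 2760681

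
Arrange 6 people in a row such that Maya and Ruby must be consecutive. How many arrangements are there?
Treat the 2 as one block: (6-2+1)! × 2! = 120 × 2 = 240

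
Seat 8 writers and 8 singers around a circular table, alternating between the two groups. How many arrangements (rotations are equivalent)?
Fix one of the writers: (8-1)! ways for the remaining writers, × 8! ways for the singers = 5040 × 40320 = 203212800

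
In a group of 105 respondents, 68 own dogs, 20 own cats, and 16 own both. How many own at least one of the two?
|A∪B| = |A| + |B| - |A∩B| = 68 + 20 - 16 = 72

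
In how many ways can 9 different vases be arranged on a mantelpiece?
9! = 362880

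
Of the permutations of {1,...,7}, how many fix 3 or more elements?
Exactly j fixed points: C(7,j)·!(7-j); sum over j ≥ 3 (derangement numbers via !m = (m-1)·(!(m-1) + !(m-2)): !0..!4 = 1, 0, 1, 2, 9). Σ_{j=3}^{7} C(7,j)·!(7-j) = C(7,3)·!4 + C(7,4)·!3 + C(7,5)·!2 + C(7,6)·!1 + C(7,7)·!0 = 35·9 + 35·2 + 21·1 + 7·0 + 1·1 = 407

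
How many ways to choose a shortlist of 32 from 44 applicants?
C(44,32) = 44!/(32!×12!) = 21090682613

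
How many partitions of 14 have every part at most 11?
Let r_j(i) = number of partitions of i into parts ≤ j, for i = 0..14. r_1(i) = 1 for all i; r_j(i) = r_{j-1}(i) + r_j(i-j). Rows j = 2..11: ≤2: 1 1 2 2 3 3 4 4 5 5 6 6 7 7 8; ≤3: 1 1 2 3 4 5 7 8 10 12 14 16 19 21 24; ≤4: 1 1 2 3 5 6 9 11 15 18 23 27 34 39 47; ≤5: 1 1 2 3 5 7 10 13 18 23 30 37 47 57 70; ≤6: 1 1 2 3 5 7 11 14 20 26 35 44 58 71 90; ≤7: 1 1 2 3 5 7 11 15 21 28 38 49 65 82 105; ≤8: 1 1 2 3 5 7 11 15 22 29 40 52 70 89 116; ≤9: 1 1 2 3 5 7 11 15 22 30 41 54 73 94 123; ≤10: 1 1 2 3 5 7 11 15 22 30 42 55 75 97 128; ≤11: 1 1 2 3 5 7 11 15 22 30 42 56 76 99 131. r_11(14) = 131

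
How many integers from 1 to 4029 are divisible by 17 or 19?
⌊4029/17⌋ + ⌊4029/19⌋ - ⌊4029/323⌋ = 237 + 212 - 12 = 437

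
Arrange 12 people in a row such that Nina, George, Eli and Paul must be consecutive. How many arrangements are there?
Treat the 4 as one block: (12-4+1)! × 4! = 362880 × 24 = 8709120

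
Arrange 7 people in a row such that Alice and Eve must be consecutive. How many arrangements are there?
Treat the 2 as one block: (7-2+1)! × 2! = 720 × 2 = 1440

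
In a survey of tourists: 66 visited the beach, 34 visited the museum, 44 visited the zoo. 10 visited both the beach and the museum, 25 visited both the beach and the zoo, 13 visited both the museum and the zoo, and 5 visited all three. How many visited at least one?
|A∪B∪C| = 66+34+44-10-25-13+5 = 101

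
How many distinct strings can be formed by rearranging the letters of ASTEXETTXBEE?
12! / (3! × 1! × 2! × 1! × 1! × 4!) = 1663200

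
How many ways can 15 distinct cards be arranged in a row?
15! = 1307674368000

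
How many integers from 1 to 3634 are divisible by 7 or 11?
⌊3634/7⌋ + ⌊3634/11⌋ - ⌊3634/77⌋ = 519 + 330 - 47 = 802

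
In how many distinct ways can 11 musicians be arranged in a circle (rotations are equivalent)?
Circular: fix one position, arrange the rest. (11-1)! = 3628800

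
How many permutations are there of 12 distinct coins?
12! = 479001600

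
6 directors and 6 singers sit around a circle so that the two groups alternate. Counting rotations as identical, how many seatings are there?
Fix one of the directors: (6-1)! ways for the remaining directors, × 6! ways for the singers = 120 × 720 = 86400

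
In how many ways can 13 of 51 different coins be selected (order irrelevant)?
C(51,13) = 51!/(13!×38!) = 476260169700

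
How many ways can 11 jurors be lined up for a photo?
11! = 39916800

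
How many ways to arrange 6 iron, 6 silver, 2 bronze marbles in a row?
14! / (6! × 6! × 2!) = 84084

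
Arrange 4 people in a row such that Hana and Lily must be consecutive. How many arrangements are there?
Treat the 2 as one block: (4-2+1)! × 2! = 6 × 2 = 12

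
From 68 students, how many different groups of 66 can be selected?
C(68,66) = 68!/(66!×2!) = 2278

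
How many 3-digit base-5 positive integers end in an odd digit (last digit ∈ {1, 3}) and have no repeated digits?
Last∈{1,3}. Last=0: 0. Last nonzero: 2×3×P(3,1) = 18. Total = 18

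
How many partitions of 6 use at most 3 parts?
By conjugation, equals partitions of 6 into parts ≤ 3. Let r_j(i) = number of partitions of i into parts ≤ j, for i = 0..6. r_1(i) = 1 for all i; r_j(i) = r_{j-1}(i) + r_j(i-j). Rows j = 2..3: ≤2: 1 1 2 2 3 3 4; ≤3: 1 1 2 3 4 5 7. r_3(6) = 7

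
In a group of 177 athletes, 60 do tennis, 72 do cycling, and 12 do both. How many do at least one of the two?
|A∪B| = |A| + |B| - |A∩B| = 60 + 72 - 12 = 120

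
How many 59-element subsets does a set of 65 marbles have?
C(65,59) = 65!/(59!×6!) = 82598880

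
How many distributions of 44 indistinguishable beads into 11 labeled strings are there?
C(44+11-1, 11-1) = C(54, 10) = 23930713170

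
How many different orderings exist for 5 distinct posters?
5! = 120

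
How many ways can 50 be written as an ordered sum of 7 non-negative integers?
C(50+7-1, 7-1) = C(56, 6) = 32468436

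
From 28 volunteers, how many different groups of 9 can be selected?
C(28,9) = 28!/(9!×19!) = 6906900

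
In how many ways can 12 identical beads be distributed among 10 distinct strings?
C(12+10-1, 10-1) = C(21, 9) = 293930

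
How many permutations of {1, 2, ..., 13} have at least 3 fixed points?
Exactly j fixed points: C(13,j)·!(13-j); sum over j ≥ 3 (derangement numbers via !m = (m-1)·(!(m-1) + !(m-2)): !0..!10 = 1, 0, 1, 2, 9, 44, 265, 1854, 14833, 133496, 1334961). Σ_{j=3}^{13} C(13,j)·!(13-j) = C(13,3)·!10 + C(13,4)·!9 + C(13,5)·!8 + C(13,6)·!7 + C(13,7)·!6 + C(13,8)·!5 + C(13,9)·!4 + C(13,10)·!3 + C(13,11)·!2 + C(13,12)·!1 + C(13,13)·!0 = 286·1334961 + 715·133496 + 1287·14833 + 1716·1854 + 1716·265 + 1287·44 + 715·9 + 286·2 + 78·1 + 13·0 + 1·1 = 500038475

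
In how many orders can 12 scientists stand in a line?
12! = 479001600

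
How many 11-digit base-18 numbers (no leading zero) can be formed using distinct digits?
First digit: 17 choices (nonzero). Then descending: 17 × 17 × 16 × 15 × 14 × 13 × 12 × 11 × 10 × 9 × 8 = 1199739340800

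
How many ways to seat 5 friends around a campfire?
Circular: fix one position, arrange the rest. (5-1)! = 24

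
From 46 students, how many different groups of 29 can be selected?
C(46,29) = 46!/(29!×17!) = 1749695026860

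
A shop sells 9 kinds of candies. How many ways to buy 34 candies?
C(34+9-1, 9-1) = C(42, 8) = 118030185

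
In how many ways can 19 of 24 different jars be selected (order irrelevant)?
C(24,19) = 24!/(19!×5!) = 42504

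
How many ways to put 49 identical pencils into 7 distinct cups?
C(49+7-1, 7-1) = C(55, 6) = 28989675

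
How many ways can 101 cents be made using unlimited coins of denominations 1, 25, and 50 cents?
Coefficient of x^101 in 1/(1-x^1) · 1/(1-x^25) · 1/(1-x^50). Case on j = number of 50-cent coins (j = 0..2); remainder r = 101 - 50j is made from {1,25} in ⌊r/25⌋+1 ways. r = 101, 51, 1 → 5 + 3 + 1 = 9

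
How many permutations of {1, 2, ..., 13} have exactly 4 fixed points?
Choose the 4 fixed points C(13,4) = 715, derange the rest: !9 = Σ_{j=0}^{9} (-1)^j·9!/j! = 362880 - 362880 + 181440 - 60480 + 15120 - 3024 + 504 - 72 + 9 - 1 = 133496. Product = 715 × 133496 = 95449640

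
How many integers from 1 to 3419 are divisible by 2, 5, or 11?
⌊3419/2⌋+⌊3419/5⌋+⌊3419/11⌋ - ⌊3419/10⌋-⌊3419/22⌋-⌊3419/55⌋ + ⌊3419/110⌋ = 1709+683+310 - 341-155-62 + 31 = 2175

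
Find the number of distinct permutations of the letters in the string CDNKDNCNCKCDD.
13! / (2! × 3! × 4! × 4!) = 900900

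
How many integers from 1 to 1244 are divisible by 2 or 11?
⌊1244/2⌋ + ⌊1244/11⌋ - ⌊1244/22⌋ = 622 + 113 - 56 = 679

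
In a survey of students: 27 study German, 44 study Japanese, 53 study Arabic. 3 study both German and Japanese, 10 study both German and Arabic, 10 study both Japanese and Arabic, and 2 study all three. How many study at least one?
|A∪B∪C| = 27+44+53-3-10-10+2 = 103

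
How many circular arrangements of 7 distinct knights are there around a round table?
Circular: fix one position, arrange the rest. (7-1)! = 720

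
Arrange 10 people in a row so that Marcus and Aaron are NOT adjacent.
Total - adjacent = 10! - (10-1)!×2 = 3628800 - 725760 = 2903040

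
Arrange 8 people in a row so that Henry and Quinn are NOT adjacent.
Total - adjacent = 8! - (8-1)!×2 = 40320 - 10080 = 30240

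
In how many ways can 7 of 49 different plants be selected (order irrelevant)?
C(49,7) = 49!/(7!×42!) = 85900584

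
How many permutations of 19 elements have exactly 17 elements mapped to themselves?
Choose the 17 fixed points C(19,17) = 171, derange the rest: !2 = Σ_{j=0}^{2} (-1)^j·2!/j! = 2 - 2 + 1 = 1. Product = 171 × 1 = 171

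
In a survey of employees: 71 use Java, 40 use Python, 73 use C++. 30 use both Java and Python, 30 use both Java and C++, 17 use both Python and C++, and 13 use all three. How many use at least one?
|A∪B∪C| = 71+40+73-30-30-17+13 = 120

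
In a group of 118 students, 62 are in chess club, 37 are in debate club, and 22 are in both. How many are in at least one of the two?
|A∪B| = |A| + |B| - |A∩B| = 62 + 37 - 22 = 77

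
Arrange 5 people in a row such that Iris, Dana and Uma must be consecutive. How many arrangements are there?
Treat the 3 as one block: (5-3+1)! × 3! = 6 × 6 = 36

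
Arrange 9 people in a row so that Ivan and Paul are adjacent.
Treat as block: (9-1)! × 2! = 40320 × 2 = 80640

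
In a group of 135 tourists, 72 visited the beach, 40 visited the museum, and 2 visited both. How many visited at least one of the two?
|A∪B| = |A| + |B| - |A∩B| = 72 + 40 - 2 = 110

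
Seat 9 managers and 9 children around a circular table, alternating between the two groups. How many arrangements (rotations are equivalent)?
Fix one of the managers: (9-1)! ways for the remaining managers, × 9! ways for the children = 40320 × 362880 = 14631321600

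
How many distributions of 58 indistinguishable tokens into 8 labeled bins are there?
C(58+8-1, 8-1) = C(65, 7) = 696190560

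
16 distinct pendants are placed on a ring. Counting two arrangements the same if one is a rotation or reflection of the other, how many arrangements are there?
(16-1)!/2 = 1307674368000/2 = 653837184000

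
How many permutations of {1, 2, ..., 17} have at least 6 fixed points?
Exactly j fixed points: C(17,j)·!(17-j); sum over j ≥ 6 (derangement numbers via !m = (m-1)·(!(m-1) + !(m-2)): !0..!11 = 1, 0, 1, 2, 9, 44, 265, 1854, 14833, 133496, 1334961, 14684570). Σ_{j=6}^{17} C(17,j)·!(17-j) = C(17,6)·!11 + C(17,7)·!10 + C(17,8)·!9 + C(17,9)·!8 + C(17,10)·!7 + C(17,11)·!6 + C(17,12)·!5 + C(17,13)·!4 + C(17,14)·!3 + C(17,15)·!2 + C(17,16)·!1 + C(17,17)·!0 = 12376·14684570 + 19448·1334961 + 24310·133496 + 24310·14833 + 19448·1854 + 12376·265 + 6188·44 + 2380·9 + 680·2 + 136·1 + 17·0 + 1·1 = 211344069259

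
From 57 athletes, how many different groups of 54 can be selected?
C(57,54) = 57!/(54!×3!) = 29260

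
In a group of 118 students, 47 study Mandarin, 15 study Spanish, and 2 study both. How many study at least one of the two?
|A∪B| = |A| + |B| - |A∩B| = 47 + 15 - 2 = 60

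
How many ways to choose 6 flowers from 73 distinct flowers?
C(73,6) = 73!/(6!×67!) = 170230452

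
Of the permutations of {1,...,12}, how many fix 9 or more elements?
Exactly j fixed points: C(12,j)·!(12-j); sum over j ≥ 9 (derangement numbers via !m = (m-1)·(!(m-1) + !(m-2)): !0..!3 = 1, 0, 1, 2). Σ_{j=9}^{12} C(12,j)·!(12-j) = C(12,9)·!3 + C(12,10)·!2 + C(12,11)·!1 + C(12,12)·!0 = 220·2 + 66·1 + 12·0 + 1·1 = 507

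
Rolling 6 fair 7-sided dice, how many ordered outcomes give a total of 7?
Coefficient of x^7 in (x + x² + ... + x^7)^6. By inclusion-exclusion on dice exceeding 7: Σ_j (-1)^j C(6,j)·C(7-1-7j, 5) = C(6,0)·C(6,5) = 1·6 = 6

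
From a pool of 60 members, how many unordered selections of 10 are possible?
C(60,10) = 60!/(10!×50!) = 75394027566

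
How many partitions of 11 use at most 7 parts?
By conjugation, equals partitions of 11 into parts ≤ 7. Let r_j(i) = number of partitions of i into parts ≤ j, for i = 0..11. r_1(i) = 1 for all i; r_j(i) = r_{j-1}(i) + r_j(i-j). Rows j = 2..7: ≤2: 1 1 2 2 3 3 4 4 5 5 6 6; ≤3: 1 1 2 3 4 5 7 8 10 12 14 16; ≤4: 1 1 2 3 5 6 9 11 15 18 23 27; ≤5: 1 1 2 3 5 7 10 13 18 23 30 37; ≤6: 1 1 2 3 5 7 11 14 20 26 35 44; ≤7: 1 1 2 3 5 7 11 15 21 28 38 49. r_7(11) = 49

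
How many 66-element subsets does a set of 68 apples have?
C(68,66) = 68!/(66!×2!) = 2278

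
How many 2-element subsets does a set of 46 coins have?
C(46,2) = 46!/(2!×44!) = 1035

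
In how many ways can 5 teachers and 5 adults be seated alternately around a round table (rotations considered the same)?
Fix one of the teachers: (5-1)! ways for the remaining teachers, × 5! ways for the adults = 24 × 120 = 2880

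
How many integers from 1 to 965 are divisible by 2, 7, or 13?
⌊965/2⌋+⌊965/7⌋+⌊965/13⌋ - ⌊965/14⌋-⌊965/26⌋-⌊965/91⌋ + ⌊965/182⌋ = 482+137+74 - 68-37-10 + 5 = 583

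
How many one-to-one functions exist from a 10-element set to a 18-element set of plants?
P(18,10) = 18!/(18-10)! = 158789030400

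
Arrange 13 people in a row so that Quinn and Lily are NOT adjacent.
Total - adjacent = 13! - (13-1)!×2 = 6227020800 - 958003200 = 5269017600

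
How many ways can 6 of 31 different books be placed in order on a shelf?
P(31,6) = 31!/(31-6)! = 530122320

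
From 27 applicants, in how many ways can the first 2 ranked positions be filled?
P(27,2) = 27!/(27-2)! = 702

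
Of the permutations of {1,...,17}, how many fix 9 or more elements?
Exactly j fixed points: C(17,j)·!(17-j); sum over j ≥ 9 (derangement numbers via !m = (m-1)·(!(m-1) + !(m-2)): !0..!8 = 1, 0, 1, 2, 9, 44, 265, 1854, 14833). Σ_{j=9}^{17} C(17,j)·!(17-j) = C(17,9)·!8 + C(17,10)·!7 + C(17,11)·!6 + C(17,12)·!5 + C(17,13)·!4 + C(17,14)·!3 + C(17,15)·!2 + C(17,16)·!1 + C(17,17)·!0 = 24310·14833 + 19448·1854 + 12376·265 + 6188·44 + 2380·9 + 680·2 + 136·1 + 17·0 + 1·1 = 400221651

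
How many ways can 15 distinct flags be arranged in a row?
15! = 1307674368000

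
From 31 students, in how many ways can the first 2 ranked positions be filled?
P(31,2) = 31!/(31-2)! = 930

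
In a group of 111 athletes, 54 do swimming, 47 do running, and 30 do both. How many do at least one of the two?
|A∪B| = |A| + |B| - |A∩B| = 54 + 47 - 30 = 71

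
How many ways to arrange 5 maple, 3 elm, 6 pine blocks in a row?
14! / (5! × 3! × 6!) = 168168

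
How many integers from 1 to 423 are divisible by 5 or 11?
⌊423/5⌋ + ⌊423/11⌋ - ⌊423/55⌋ = 84 + 38 - 7 = 115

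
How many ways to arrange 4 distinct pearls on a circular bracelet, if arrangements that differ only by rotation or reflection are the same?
(4-1)!/2 = 6/2 = 3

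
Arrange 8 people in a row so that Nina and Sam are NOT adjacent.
Total - adjacent = 8! - (8-1)!×2 = 40320 - 10080 = 30240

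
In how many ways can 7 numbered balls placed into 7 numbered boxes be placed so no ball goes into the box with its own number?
!7 = Σ_{j=0}^{7} (-1)^j·7!/j! = 5040 - 5040 + 2520 - 840 + 210 - 42 + 7 - 1 = 1854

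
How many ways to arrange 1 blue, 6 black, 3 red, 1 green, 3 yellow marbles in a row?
14! / (1! × 6! × 3! × 1! × 3!) = 3363360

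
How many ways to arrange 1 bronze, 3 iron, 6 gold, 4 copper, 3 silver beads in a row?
17! / (1! × 3! × 6! × 4! × 3!) = 571771200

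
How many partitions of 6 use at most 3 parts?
By conjugation, equals partitions of 6 into parts ≤ 3. Let r_j(i) = number of partitions of i into parts ≤ j, for i = 0..6. r_1(i) = 1 for all i; r_j(i) = r_{j-1}(i) + r_j(i-j). Rows j = 2..3: ≤2: 1 1 2 2 3 3 4; ≤3: 1 1 2 3 4 5 7. r_3(6) = 7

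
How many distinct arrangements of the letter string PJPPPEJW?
8! / (2! × 1! × 1! × 4!) = 840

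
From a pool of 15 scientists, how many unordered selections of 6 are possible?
C(15,6) = 15!/(6!×9!) = 5005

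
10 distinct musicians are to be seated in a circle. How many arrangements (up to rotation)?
Circular: fix one position, arrange the rest. (10-1)! = 362880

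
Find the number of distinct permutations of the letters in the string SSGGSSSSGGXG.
12! / (5! × 6! × 1!) = 5544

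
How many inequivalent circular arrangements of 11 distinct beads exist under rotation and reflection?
(11-1)!/2 = 3628800/2 = 1814400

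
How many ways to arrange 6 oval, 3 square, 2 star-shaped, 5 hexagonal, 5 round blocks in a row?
21! / (6! × 3! × 2! × 5! × 5!) = 410646075840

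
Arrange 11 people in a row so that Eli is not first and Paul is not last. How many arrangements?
By inclusion-exclusion: 11! - 2×(11-1)! + (11-2)! = 39916800 - 7257600 + 362880 = 33022080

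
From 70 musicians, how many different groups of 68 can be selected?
C(70,68) = 70!/(68!×2!) = 2415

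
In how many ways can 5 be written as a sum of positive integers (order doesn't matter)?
Pentagonal recurrence p(n) = p(n-1) + p(n-2) - p(n-5) - p(n-7) + p(n-12) + p(n-15) - ... gives p(0..4) = 1, 1, 2, 3, 5. p(5) = p(4) + p(3) - p(0) = 5 + 3 - 1 = 7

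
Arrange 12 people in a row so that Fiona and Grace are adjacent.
Treat as block: (12-1)! × 2! = 39916800 × 2 = 79833600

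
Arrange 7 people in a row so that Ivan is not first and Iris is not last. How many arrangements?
By inclusion-exclusion: 7! - 2×(7-1)! + (7-2)! = 5040 - 1440 + 120 = 3720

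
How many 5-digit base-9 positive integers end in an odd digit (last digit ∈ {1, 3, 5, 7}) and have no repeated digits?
Last∈{1,3,5,7}. Last=0: 0. Last nonzero: 4×7×P(7,3) = 5880. Total = 5880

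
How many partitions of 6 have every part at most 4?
Let r_j(i) = number of partitions of i into parts ≤ j, for i = 0..6. r_1(i) = 1 for all i; r_j(i) = r_{j-1}(i) + r_j(i-j). Rows j = 2..4: ≤2: 1 1 2 2 3 3 4; ≤3: 1 1 2 3 4 5 7; ≤4: 1 1 2 3 5 6 9. r_4(6) = 9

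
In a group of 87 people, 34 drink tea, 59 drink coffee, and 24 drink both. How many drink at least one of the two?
|A∪B| = |A| + |B| - |A∩B| = 34 + 59 - 24 = 69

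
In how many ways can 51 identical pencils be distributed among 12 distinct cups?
C(51+12-1, 12-1) = C(62, 11) = 508271323092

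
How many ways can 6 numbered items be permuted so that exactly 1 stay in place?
Choose the 1 fixed point C(6,1) = 6, derange the rest: !5 = Σ_{j=0}^{5} (-1)^j·5!/j! = 120 - 120 + 60 - 20 + 5 - 1 = 44. Product = 6 × 44 = 264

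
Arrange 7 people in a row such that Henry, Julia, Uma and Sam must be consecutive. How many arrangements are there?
Treat the 4 as one block: (7-4+1)! × 4! = 24 × 24 = 576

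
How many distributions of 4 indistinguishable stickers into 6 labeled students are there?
C(4+6-1, 6-1) = C(9, 5) = 126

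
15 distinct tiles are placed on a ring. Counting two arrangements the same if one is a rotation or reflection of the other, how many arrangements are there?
(15-1)!/2 = 87178291200/2 = 43589145600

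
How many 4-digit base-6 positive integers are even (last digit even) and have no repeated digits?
Last∈{0,2,4}. Last=0: 60. Last nonzero: 2×4×P(4,2) = 96. Total = 156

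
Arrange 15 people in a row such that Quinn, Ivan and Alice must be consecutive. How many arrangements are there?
Treat the 3 as one block: (15-3+1)! × 3! = 6227020800 × 6 = 37362124800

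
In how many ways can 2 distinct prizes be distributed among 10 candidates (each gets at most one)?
P(10,2) = 10!/(10-2)! = 90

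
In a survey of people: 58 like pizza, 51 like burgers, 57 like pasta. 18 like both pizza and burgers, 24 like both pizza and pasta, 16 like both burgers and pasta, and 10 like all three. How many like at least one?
|A∪B∪C| = 58+51+57-18-24-16+10 = 118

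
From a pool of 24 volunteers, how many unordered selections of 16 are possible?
C(24,16) = 24!/(16!×8!) = 735471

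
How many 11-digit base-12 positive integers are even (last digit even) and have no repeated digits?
Last∈{0,2,4,6,8,10}. Last=0: 39916800. Last nonzero: 5×10×P(10,9) = 181440000. Total = 221356800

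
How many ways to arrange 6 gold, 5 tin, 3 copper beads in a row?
14! / (6! × 5! × 3!) = 168168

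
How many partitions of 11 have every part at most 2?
Let r_j(i) = number of partitions of i into parts ≤ j, for i = 0..11. r_1(i) = 1 for all i; r_j(i) = r_{j-1}(i) + r_j(i-j). Rows j = 2..2: ≤2: 1 1 2 2 3 3 4 4 5 5 6 6. r_2(11) = 6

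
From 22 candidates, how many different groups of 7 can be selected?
C(22,7) = 22!/(7!×15!) = 170544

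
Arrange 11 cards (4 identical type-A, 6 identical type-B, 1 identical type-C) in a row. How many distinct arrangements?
11! / (4! × 6! × 1!) = 2310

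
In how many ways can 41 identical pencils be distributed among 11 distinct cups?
C(41+11-1, 11-1) = C(51, 10) = 12777711870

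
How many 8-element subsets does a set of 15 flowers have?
C(15,8) = 15!/(8!×7!) = 6435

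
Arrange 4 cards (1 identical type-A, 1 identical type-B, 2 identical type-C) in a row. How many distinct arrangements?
4! / (1! × 1! × 2!) = 12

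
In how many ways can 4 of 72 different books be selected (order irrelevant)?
C(72,4) = 72!/(4!×68!) = 1028790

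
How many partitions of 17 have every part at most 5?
Let r_j(i) = number of partitions of i into parts ≤ j, for i = 0..17. r_1(i) = 1 for all i; r_j(i) = r_{j-1}(i) + r_j(i-j). Rows j = 2..5: ≤2: 1 1 2 2 3 3 4 4 5 5 6 6 7 7 8 8 9 9; ≤3: 1 1 2 3 4 5 7 8 10 12 14 16 19 21 24 27 30 33; ≤4: 1 1 2 3 5 6 9 11 15 18 23 27 34 39 47 54 64 72; ≤5: 1 1 2 3 5 7 10 13 18 23 30 37 47 57 70 84 101 119. r_5(17) = 119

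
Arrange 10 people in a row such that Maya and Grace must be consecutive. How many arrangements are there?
Treat the 2 as one block: (10-2+1)! × 2! = 362880 × 2 = 725760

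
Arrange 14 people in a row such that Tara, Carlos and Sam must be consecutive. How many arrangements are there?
Treat the 3 as one block: (14-3+1)! × 3! = 479001600 × 6 = 2874009600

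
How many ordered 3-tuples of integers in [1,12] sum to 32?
Coefficient of x^32 in (x + x² + ... + x^12)^3. By inclusion-exclusion on dice exceeding 12: Σ_j (-1)^j C(3,j)·C(32-1-12j, 2) = C(3,0)·C(31,2) - C(3,1)·C(19,2) + C(3,2)·C(7,2) = 1·465 - 3·171 + 3·21 = 15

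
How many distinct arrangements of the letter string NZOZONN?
7! / (2! × 3! × 2!) = 210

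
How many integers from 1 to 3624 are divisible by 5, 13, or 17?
⌊3624/5⌋+⌊3624/13⌋+⌊3624/17⌋ - ⌊3624/65⌋-⌊3624/85⌋-⌊3624/221⌋ + ⌊3624/1105⌋ = 724+278+213 - 55-42-16 + 3 = 1105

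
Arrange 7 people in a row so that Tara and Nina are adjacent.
Treat as block: (7-1)! × 2! = 720 × 2 = 1440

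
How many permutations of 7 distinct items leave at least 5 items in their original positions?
Exactly j fixed points: C(7,j)·!(7-j); sum over j ≥ 5 (derangement numbers via !m = (m-1)·(!(m-1) + !(m-2)): !0..!2 = 1, 0, 1). Σ_{j=5}^{7} C(7,j)·!(7-j) = C(7,5)·!2 + C(7,6)·!1 + C(7,7)·!0 = 21·1 + 7·0 + 1·1 = 22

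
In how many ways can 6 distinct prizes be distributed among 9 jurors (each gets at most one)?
P(9,6) = 9!/(9-6)! = 60480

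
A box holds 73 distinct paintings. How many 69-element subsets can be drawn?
C(73,69) = 73!/(69!×4!) = 1088430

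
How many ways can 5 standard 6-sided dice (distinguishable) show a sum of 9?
Coefficient of x^9 in (x + x² + ... + x^6)^5. By inclusion-exclusion on dice exceeding 6: Σ_j (-1)^j C(5,j)·C(9-1-6j, 4) = C(5,0)·C(8,4) = 1·70 = 70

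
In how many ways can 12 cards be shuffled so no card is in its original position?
!12 = Σ_{j=0}^{12} (-1)^j·12!/j! = 479001600 - 479001600 + 239500800 - 79833600 + 19958400 - 3991680 + 665280 - 95040 + 11880 - 1320 + 132 - 12 + 1 = 176214841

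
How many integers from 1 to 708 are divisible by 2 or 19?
⌊708/2⌋ + ⌊708/19⌋ - ⌊708/38⌋ = 354 + 37 - 18 = 373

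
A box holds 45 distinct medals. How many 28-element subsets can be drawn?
C(45,28) = 45!/(28!×17!) = 1103068603890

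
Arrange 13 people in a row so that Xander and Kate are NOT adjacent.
Total - adjacent = 13! - (13-1)!×2 = 6227020800 - 958003200 = 5269017600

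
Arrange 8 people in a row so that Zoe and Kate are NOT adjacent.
Total - adjacent = 8! - (8-1)!×2 = 40320 - 10080 = 30240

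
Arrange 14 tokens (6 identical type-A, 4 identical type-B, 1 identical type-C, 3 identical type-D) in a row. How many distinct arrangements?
14! / (6! × 4! × 1! × 3!) = 840840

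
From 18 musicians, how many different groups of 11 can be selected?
C(18,11) = 18!/(11!×7!) = 31824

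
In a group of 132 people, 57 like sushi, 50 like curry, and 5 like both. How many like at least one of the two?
|A∪B| = |A| + |B| - |A∩B| = 57 + 50 - 5 = 102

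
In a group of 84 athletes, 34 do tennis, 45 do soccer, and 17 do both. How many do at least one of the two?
|A∪B| = |A| + |B| - |A∩B| = 34 + 45 - 17 = 62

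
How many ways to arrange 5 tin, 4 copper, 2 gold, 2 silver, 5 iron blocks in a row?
18! / (5! × 4! × 2! × 2! × 5!) = 4631346720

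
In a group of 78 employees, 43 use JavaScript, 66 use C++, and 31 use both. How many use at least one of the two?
|A∪B| = |A| + |B| - |A∩B| = 43 + 66 - 31 = 78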